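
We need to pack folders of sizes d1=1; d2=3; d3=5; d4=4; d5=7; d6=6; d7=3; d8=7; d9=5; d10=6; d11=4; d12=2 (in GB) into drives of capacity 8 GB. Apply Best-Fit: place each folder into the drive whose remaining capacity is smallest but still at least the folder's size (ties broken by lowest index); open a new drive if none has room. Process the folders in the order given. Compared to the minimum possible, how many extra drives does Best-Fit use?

Best-Fit: [1,3,4] [5,3] [7] [6,2] [7] [5] [6] [4] → 8 drives.
Total size 53 GB; any packing needs at least ⌈53/8⌉ = 7 drives.
An optimal packing achieves that bound: [7,1] [7] [6,2] [6] [5,3] [5,3] [4,4] → 7 drives.
Excess: 8 − 7 = 1.

1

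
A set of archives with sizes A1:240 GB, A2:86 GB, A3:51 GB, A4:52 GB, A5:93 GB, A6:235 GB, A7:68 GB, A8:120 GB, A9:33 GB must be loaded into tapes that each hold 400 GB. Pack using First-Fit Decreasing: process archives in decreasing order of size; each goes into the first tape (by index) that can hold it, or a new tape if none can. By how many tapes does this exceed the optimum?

First-Fit Decreasing: [240,120,33] [235,93,68] [86,52,51] → 3 tapes.
Total size 978 GB; any packing needs at least ⌈978/400⌉ = 3 tapes.
So 3 is already optimal.

0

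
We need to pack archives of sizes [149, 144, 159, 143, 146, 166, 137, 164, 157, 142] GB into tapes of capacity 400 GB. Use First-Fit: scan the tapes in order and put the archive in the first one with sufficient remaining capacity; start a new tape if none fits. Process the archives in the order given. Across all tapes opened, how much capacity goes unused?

493

149 GB → tape 1 (remaining 251 GB)
144 GB → tape 1 (remaining 107 GB)
159 GB → tape 2 (remaining 241 GB)
143 GB → tape 2 (remaining 98 GB)
146 GB → tape 3 (remaining 254 GB)
166 GB → tape 3 (remaining 88 GB)
137 GB → tape 4 (remaining 263 GB)
164 GB → tape 4 (remaining 99 GB)
157 GB → tape 5 (remaining 243 GB)
142 GB → tape 5 (remaining 101 GB)
5 tapes × 400 GB = 2000 GB; used 1507 GB; unused 493 GB.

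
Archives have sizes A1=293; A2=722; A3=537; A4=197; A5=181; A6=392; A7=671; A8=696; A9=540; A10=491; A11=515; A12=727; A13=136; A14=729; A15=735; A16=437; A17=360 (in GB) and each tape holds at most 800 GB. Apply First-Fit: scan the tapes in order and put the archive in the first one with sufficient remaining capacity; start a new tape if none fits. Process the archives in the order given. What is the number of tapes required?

13 tapes

Put A1 (293 GB) in tape 1; 507 GB remain.
Put A2 (722 GB) in tape 2; 78 GB remain.
Put A3 (537 GB) in tape 3; 263 GB remain.
Put A4 (197 GB) in tape 1; 310 GB remain.
Put A5 (181 GB) in tape 1; 129 GB remain.
Put A6 (392 GB) in tape 4; 408 GB remain.
Put A7 (671 GB) in tape 5; 129 GB remain.
Put A8 (696 GB) in tape 6; 104 GB remain.
Put A9 (540 GB) in tape 7; 260 GB remain.
Put A10 (491 GB) in tape 8; 309 GB remain.
Put A11 (515 GB) in tape 9; 285 GB remain.
Put A12 (727 GB) in tape 10; 73 GB remain.
Put A13 (136 GB) in tape 3; 127 GB remain.
Put A14 (729 GB) in tape 11; 71 GB remain.
Put A15 (735 GB) in tape 12; 65 GB remain.
Put A16 (437 GB) in tape 13; 363 GB remain.
Put A17 (360 GB) in tape 4; 48 GB remain.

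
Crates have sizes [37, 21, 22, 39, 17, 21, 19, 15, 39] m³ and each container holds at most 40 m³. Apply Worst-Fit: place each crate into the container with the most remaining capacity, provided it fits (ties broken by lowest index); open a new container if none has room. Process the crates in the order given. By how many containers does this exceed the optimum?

0

Worst-Fit: [37] [21,17] [22,15] [39] [21,19] [39] → 6 containers.
Total size 230 m³; any packing needs at least ⌈230/40⌉ = 6 containers.
So 6 is already optimal.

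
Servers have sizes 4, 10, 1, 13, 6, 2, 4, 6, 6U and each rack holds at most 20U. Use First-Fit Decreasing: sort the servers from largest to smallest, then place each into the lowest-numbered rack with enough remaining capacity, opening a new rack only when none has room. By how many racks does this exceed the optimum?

0

First-Fit Decreasing: [13,6,1] [10,6,4] [6,4,2] → 3 racks.
Total size 52U; any packing needs at least ⌈52/20⌉ = 3 racks.
So 3 is already optimal.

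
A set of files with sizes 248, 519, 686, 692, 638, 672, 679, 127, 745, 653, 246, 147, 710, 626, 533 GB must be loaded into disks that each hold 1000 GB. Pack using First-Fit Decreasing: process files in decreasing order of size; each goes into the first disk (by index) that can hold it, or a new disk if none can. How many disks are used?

11

Sorted descending: 745, 710, 692, 686, 679, 672, 653, 638, 626, 533, 519, 248, 246, 147, 127.
disk 1: place 745 GB, 255 GB left
disk 2: place 710 GB, 290 GB left
disk 3: place 692 GB, 308 GB left
disk 4: place 686 GB, 314 GB left
disk 5: place 679 GB, 321 GB left
disk 6: place 672 GB, 328 GB left
disk 7: place 653 GB, 347 GB left
disk 8: place 638 GB, 362 GB left
disk 9: place 626 GB, 374 GB left
disk 10: place 533 GB, 467 GB left
disk 11: place 519 GB, 481 GB left
disk 1: place 248 GB, 7 GB left
disk 2: place 246 GB, 44 GB left
disk 3: place 147 GB, 161 GB left
disk 3: place 127 GB, 34 GB left
Final disks: [745,248] [710,246] [692,147,127] [686] [679] [672] [653] [638] [626] [533] [519].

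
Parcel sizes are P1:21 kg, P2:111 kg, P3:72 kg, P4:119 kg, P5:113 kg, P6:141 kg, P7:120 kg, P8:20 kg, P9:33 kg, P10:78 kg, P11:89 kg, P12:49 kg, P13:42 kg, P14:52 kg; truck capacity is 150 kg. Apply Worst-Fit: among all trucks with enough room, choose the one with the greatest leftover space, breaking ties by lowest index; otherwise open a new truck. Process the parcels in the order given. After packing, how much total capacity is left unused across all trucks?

290

Put P1 (21 kg) in truck 1; 129 kg remain.
Put P2 (111 kg) in truck 1; 18 kg remain.
Put P3 (72 kg) in truck 2; 78 kg remain.
Put P4 (119 kg) in truck 3; 31 kg remain.
Put P5 (113 kg) in truck 4; 37 kg remain.
Put P6 (141 kg) in truck 5; 9 kg remain.
Put P7 (120 kg) in truck 6; 30 kg remain.
Put P8 (20 kg) in truck 2; 58 kg remain.
Put P9 (33 kg) in truck 2; 25 kg remain.
Put P10 (78 kg) in truck 7; 72 kg remain.
Put P11 (89 kg) in truck 8; 61 kg remain.
Put P12 (49 kg) in truck 7; 23 kg remain.
Put P13 (42 kg) in truck 8; 19 kg remain.
Put P14 (52 kg) in truck 9; 98 kg remain.
9 trucks × 150 kg = 1350 kg; used 1060 kg; unused 290 kg.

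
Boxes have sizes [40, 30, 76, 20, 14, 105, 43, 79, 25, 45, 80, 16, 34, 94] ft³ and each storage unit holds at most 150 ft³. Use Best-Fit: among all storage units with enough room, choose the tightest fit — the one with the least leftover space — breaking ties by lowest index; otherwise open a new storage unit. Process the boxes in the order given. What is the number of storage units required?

storage unit 1: place 40 ft³, 110 ft³ left
storage unit 1: place 30 ft³, 80 ft³ left
storage unit 1: place 76 ft³, 4 ft³ left
storage unit 2: place 20 ft³, 130 ft³ left
storage unit 2: place 14 ft³, 116 ft³ left
storage unit 2: place 105 ft³, 11 ft³ left
storage unit 3: place 43 ft³, 107 ft³ left
storage unit 3: place 79 ft³, 28 ft³ left
storage unit 3: place 25 ft³, 3 ft³ left
storage unit 4: place 45 ft³, 105 ft³ left
storage unit 4: place 80 ft³, 25 ft³ left
storage unit 4: place 16 ft³, 9 ft³ left
storage unit 5: place 34 ft³, 116 ft³ left
storage unit 5: place 94 ft³, 22 ft³ left
Final storage units: [40,30,76] [20,14,105] [43,79,25] [45,80,16] [34,94].

5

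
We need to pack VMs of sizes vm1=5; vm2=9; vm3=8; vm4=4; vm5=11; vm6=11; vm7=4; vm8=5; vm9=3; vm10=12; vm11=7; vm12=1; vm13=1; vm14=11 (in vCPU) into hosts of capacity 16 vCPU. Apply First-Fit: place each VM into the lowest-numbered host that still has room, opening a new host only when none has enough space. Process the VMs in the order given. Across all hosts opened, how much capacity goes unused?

host 1: place vm1 (5 vCPU), 11 vCPU left
host 1: place vm2 (9 vCPU), 2 vCPU left
host 2: place vm3 (8 vCPU), 8 vCPU left
host 2: place vm4 (4 vCPU), 4 vCPU left
host 3: place vm5 (11 vCPU), 5 vCPU left
host 4: place vm6 (11 vCPU), 5 vCPU left
host 2: place vm7 (4 vCPU), 0 vCPU left
host 3: place vm8 (5 vCPU), 0 vCPU left
host 4: place vm9 (3 vCPU), 2 vCPU left
host 5: place vm10 (12 vCPU), 4 vCPU left
host 6: place vm11 (7 vCPU), 9 vCPU left
host 1: place vm12 (1 vCPU), 1 vCPU left
host 1: place vm13 (1 vCPU), 0 vCPU left
host 7: place vm14 (11 vCPU), 5 vCPU left
7 hosts × 16 vCPU = 112 vCPU; used 92 vCPU; unused 20 vCPU.

20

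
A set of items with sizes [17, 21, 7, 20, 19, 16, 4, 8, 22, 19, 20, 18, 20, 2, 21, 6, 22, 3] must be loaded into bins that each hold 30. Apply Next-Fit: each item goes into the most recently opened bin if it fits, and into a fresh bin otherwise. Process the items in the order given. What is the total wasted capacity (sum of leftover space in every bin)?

95

Put 17 in bin 1; 13 remain.
Put 21 in bin 2; 9 remain.
Put 7 in bin 2; 2 remain.
Put 20 in bin 3; 10 remain.
Put 19 in bin 4; 11 remain.
Put 16 in bin 5; 14 remain.
Put 4 in bin 5; 10 remain.
Put 8 in bin 5; 2 remain.
Put 22 in bin 6; 8 remain.
Put 19 in bin 7; 11 remain.
Put 20 in bin 8; 10 remain.
Put 18 in bin 9; 12 remain.
Put 20 in bin 10; 10 remain.
Put 2 in bin 10; 8 remain.
Put 21 in bin 11; 9 remain.
Put 6 in bin 11; 3 remain.
Put 22 in bin 12; 8 remain.
Put 3 in bin 12; 5 remain.
12 bins × 30 = 360; used 265; unused 95.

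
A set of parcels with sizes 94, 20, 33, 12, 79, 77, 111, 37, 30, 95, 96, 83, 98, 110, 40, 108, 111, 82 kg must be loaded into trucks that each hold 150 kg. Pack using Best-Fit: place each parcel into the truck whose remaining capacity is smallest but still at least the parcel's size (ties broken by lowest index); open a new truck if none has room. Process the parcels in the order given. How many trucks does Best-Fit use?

truck 1: place 94 kg, 56 kg left
truck 1: place 20 kg, 36 kg left
truck 1: place 33 kg, 3 kg left
truck 2: place 12 kg, 138 kg left
truck 2: place 79 kg, 59 kg left
truck 3: place 77 kg, 73 kg left
truck 4: place 111 kg, 39 kg left
truck 4: place 37 kg, 2 kg left
truck 2: place 30 kg, 29 kg left
truck 5: place 95 kg, 55 kg left
truck 6: place 96 kg, 54 kg left
truck 7: place 83 kg, 67 kg left
truck 8: place 98 kg, 52 kg left
truck 9: place 110 kg, 40 kg left
truck 9: place 40 kg, 0 kg left
truck 10: place 108 kg, 42 kg left
truck 11: place 111 kg, 39 kg left
truck 12: place 82 kg, 68 kg left
Final trucks: [94,20,33] [12,79,30] [77] [111,37] [95] [96] [83] [98] [110,40] [108] [111] [82].

12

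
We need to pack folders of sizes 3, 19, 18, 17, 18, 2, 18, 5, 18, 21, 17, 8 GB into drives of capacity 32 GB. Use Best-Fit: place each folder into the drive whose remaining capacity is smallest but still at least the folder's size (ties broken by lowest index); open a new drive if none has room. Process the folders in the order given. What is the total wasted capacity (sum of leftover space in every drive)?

3 GB → drive 1 (remaining 29 GB)
19 GB → drive 1 (remaining 10 GB)
18 GB → drive 2 (remaining 14 GB)
17 GB → drive 3 (remaining 15 GB)
18 GB → drive 4 (remaining 14 GB)
2 GB → drive 1 (remaining 8 GB)
18 GB → drive 5 (remaining 14 GB)
5 GB → drive 1 (remaining 3 GB)
18 GB → drive 6 (remaining 14 GB)
21 GB → drive 7 (remaining 11 GB)
17 GB → drive 8 (remaining 15 GB)
8 GB → drive 7 (remaining 3 GB)
8 drives × 32 GB = 256 GB; used 164 GB; unused 92 GB.

92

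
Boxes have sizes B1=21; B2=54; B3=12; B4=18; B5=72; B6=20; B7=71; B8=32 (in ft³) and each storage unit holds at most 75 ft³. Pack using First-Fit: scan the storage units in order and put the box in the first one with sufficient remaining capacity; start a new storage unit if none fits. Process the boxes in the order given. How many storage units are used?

5

B1 (21 ft³) → storage unit 1 (remaining 54 ft³)
B2 (54 ft³) → storage unit 1 (remaining 0 ft³)
B3 (12 ft³) → storage unit 2 (remaining 63 ft³)
B4 (18 ft³) → storage unit 2 (remaining 45 ft³)
B5 (72 ft³) → storage unit 3 (remaining 3 ft³)
B6 (20 ft³) → storage unit 2 (remaining 25 ft³)
B7 (71 ft³) → storage unit 4 (remaining 4 ft³)
B8 (32 ft³) → storage unit 5 (remaining 43 ft³)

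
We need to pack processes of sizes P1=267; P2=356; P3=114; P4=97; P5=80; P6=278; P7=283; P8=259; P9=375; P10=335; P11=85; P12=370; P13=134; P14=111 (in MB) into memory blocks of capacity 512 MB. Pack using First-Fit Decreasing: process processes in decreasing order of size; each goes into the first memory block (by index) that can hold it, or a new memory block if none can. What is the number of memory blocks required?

8

Sorted descending: 375, 370, 356, 335, 283, 278, 267, 259, 134, 114, 111, 97, 85, 80.
Put 375 MB in memory block 1; 137 MB remain.
Put 370 MB in memory block 2; 142 MB remain.
Put 356 MB in memory block 3; 156 MB remain.
Put 335 MB in memory block 4; 177 MB remain.
Put 283 MB in memory block 5; 229 MB remain.
Put 278 MB in memory block 6; 234 MB remain.
Put 267 MB in memory block 7; 245 MB remain.
Put 259 MB in memory block 8; 253 MB remain.
Put 134 MB in memory block 1; 3 MB remain.
Put 114 MB in memory block 2; 28 MB remain.
Put 111 MB in memory block 3; 45 MB remain.
Put 97 MB in memory block 4; 80 MB remain.
Put 85 MB in memory block 5; 144 MB remain.
Put 80 MB in memory block 4; 0 MB remain.
Final memory blocks: [375,134] [370,114] [356,111] [335,97,80] [283,85] [278] [267] [259].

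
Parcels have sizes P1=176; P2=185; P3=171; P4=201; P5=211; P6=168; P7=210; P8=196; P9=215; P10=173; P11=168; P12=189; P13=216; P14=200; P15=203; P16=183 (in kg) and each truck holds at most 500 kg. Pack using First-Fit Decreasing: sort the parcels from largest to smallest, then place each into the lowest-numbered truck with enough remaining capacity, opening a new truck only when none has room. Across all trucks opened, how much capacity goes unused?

935

Sorted descending: 216, 215, 211, 210, 203, 201, 200, 196, 189, 185, 183, 176, 173, 171, 168, 168.
216 kg → truck 1 (remaining 284 kg)
215 kg → truck 1 (remaining 69 kg)
211 kg → truck 2 (remaining 289 kg)
210 kg → truck 2 (remaining 79 kg)
203 kg → truck 3 (remaining 297 kg)
201 kg → truck 3 (remaining 96 kg)
200 kg → truck 4 (remaining 300 kg)
196 kg → truck 4 (remaining 104 kg)
189 kg → truck 5 (remaining 311 kg)
185 kg → truck 5 (remaining 126 kg)
183 kg → truck 6 (remaining 317 kg)
176 kg → truck 6 (remaining 141 kg)
173 kg → truck 7 (remaining 327 kg)
171 kg → truck 7 (remaining 156 kg)
168 kg → truck 8 (remaining 332 kg)
168 kg → truck 8 (remaining 164 kg)
8 trucks × 500 kg = 4000 kg; used 3065 kg; unused 935 kg.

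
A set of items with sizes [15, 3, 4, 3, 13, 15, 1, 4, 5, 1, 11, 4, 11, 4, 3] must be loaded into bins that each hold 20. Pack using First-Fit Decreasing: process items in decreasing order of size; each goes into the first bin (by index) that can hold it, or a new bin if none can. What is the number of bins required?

Sorted descending: 15, 15, 13, 11, 11, 5, 4, 4, 4, 4, 3, 3, 3, 1, 1.
Put 15 in bin 1; 5 remain.
Put 15 in bin 2; 5 remain.
Put 13 in bin 3; 7 remain.
Put 11 in bin 4; 9 remain.
Put 11 in bin 5; 9 remain.
Put 5 in bin 1; 0 remain.
Put 4 in bin 2; 1 remain.
Put 4 in bin 3; 3 remain.
Put 4 in bin 4; 5 remain.
Put 4 in bin 4; 1 remain.
Put 3 in bin 3; 0 remain.
Put 3 in bin 5; 6 remain.
Put 3 in bin 5; 3 remain.
Put 1 in bin 2; 0 remain.
Put 1 in bin 4; 0 remain.
Final bins: [15,5] [15,4,1] [13,4,3] [11,4,4,1] [11,3,3].

5 bins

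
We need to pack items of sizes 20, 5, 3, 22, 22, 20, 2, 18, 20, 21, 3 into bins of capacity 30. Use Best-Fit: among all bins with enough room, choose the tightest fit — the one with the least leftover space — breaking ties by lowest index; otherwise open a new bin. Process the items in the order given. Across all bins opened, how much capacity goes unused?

54

20 → bin 1 (remaining 10)
5 → bin 1 (remaining 5)
3 → bin 1 (remaining 2)
22 → bin 2 (remaining 8)
22 → bin 3 (remaining 8)
20 → bin 4 (remaining 10)
2 → bin 1 (remaining 0)
18 → bin 5 (remaining 12)
20 → bin 6 (remaining 10)
21 → bin 7 (remaining 9)
3 → bin 2 (remaining 5)
7 bins × 30 = 210; used 156; unused 54.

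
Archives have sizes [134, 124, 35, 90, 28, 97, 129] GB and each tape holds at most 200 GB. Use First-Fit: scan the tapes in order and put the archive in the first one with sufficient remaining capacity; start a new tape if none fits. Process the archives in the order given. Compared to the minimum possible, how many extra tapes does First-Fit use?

First-Fit: [134,35,28] [124] [90,97] [129] → 4 tapes.
Total size 637 GB; any packing needs at least ⌈637/200⌉ = 4 tapes.
So 4 is already optimal.

0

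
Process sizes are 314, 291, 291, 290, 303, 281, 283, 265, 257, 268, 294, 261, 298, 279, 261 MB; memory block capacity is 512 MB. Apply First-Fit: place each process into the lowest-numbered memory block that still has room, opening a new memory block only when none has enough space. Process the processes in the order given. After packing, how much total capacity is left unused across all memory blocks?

Put 314 MB in memory block 1; 198 MB remain.
Put 291 MB in memory block 2; 221 MB remain.
Put 291 MB in memory block 3; 221 MB remain.
Put 290 MB in memory block 4; 222 MB remain.
Put 303 MB in memory block 5; 209 MB remain.
Put 281 MB in memory block 6; 231 MB remain.
Put 283 MB in memory block 7; 229 MB remain.
Put 265 MB in memory block 8; 247 MB remain.
Put 257 MB in memory block 9; 255 MB remain.
Put 268 MB in memory block 10; 244 MB remain.
Put 294 MB in memory block 11; 218 MB remain.
Put 261 MB in memory block 12; 251 MB remain.
Put 298 MB in memory block 13; 214 MB remain.
Put 279 MB in memory block 14; 233 MB remain.
Put 261 MB in memory block 15; 251 MB remain.
15 memory blocks × 512 MB = 7680 MB; used 4236 MB; unused 3444 MB.

3444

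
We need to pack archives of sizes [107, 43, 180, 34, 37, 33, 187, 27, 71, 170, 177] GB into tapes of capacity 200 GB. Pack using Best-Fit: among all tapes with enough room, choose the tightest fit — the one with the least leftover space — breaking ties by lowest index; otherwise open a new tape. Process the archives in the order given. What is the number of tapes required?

107 GB → tape 1 (remaining 93 GB)
43 GB → tape 1 (remaining 50 GB)
180 GB → tape 2 (remaining 20 GB)
34 GB → tape 1 (remaining 16 GB)
37 GB → tape 3 (remaining 163 GB)
33 GB → tape 3 (remaining 130 GB)
187 GB → tape 4 (remaining 13 GB)
27 GB → tape 3 (remaining 103 GB)
71 GB → tape 3 (remaining 32 GB)
170 GB → tape 5 (remaining 30 GB)
177 GB → tape 6 (remaining 23 GB)

6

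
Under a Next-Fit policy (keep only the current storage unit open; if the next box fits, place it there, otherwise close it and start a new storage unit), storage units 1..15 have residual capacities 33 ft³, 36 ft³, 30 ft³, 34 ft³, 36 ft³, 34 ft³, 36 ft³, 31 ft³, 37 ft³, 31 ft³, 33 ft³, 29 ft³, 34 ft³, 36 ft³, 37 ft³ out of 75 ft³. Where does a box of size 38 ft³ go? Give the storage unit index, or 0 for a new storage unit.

0

Next-Fit only looks at storage unit 15, which has 37 ft³ free.
38 ft³ does not fit, so a new storage unit is opened.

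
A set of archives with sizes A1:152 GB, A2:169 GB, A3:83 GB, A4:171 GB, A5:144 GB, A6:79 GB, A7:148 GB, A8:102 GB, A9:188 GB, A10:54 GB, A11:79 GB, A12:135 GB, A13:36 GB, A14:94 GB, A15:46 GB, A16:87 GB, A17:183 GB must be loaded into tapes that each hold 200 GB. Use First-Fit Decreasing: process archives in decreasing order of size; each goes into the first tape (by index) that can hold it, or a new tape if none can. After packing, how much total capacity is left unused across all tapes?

Sorted descending: 188, 183, 171, 169, 152, 148, 144, 135, 102, 94, 87, 83, 79, 79, 54, 46, 36.
Put 188 GB in tape 1; 12 GB remain.
Put 183 GB in tape 2; 17 GB remain.
Put 171 GB in tape 3; 29 GB remain.
Put 169 GB in tape 4; 31 GB remain.
Put 152 GB in tape 5; 48 GB remain.
Put 148 GB in tape 6; 52 GB remain.
Put 144 GB in tape 7; 56 GB remain.
Put 135 GB in tape 8; 65 GB remain.
Put 102 GB in tape 9; 98 GB remain.
Put 94 GB in tape 9; 4 GB remain.
Put 87 GB in tape 10; 113 GB remain.
Put 83 GB in tape 10; 30 GB remain.
Put 79 GB in tape 11; 121 GB remain.
Put 79 GB in tape 11; 42 GB remain.
Put 54 GB in tape 7; 2 GB remain.
Put 46 GB in tape 5; 2 GB remain.
Put 36 GB in tape 6; 16 GB remain.
11 tapes × 200 GB = 2200 GB; used 1950 GB; unused 250 GB.

250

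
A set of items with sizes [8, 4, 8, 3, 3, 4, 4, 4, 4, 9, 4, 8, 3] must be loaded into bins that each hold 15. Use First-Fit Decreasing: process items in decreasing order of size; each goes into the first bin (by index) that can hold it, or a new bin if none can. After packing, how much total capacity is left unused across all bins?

Sorted descending: 9, 8, 8, 8, 4, 4, 4, 4, 4, 4, 3, 3, 3.
9 → bin 1 (remaining 6)
8 → bin 2 (remaining 7)
8 → bin 3 (remaining 7)
8 → bin 4 (remaining 7)
4 → bin 1 (remaining 2)
4 → bin 2 (remaining 3)
4 → bin 3 (remaining 3)
4 → bin 4 (remaining 3)
4 → bin 5 (remaining 11)
4 → bin 5 (remaining 7)
3 → bin 2 (remaining 0)
3 → bin 3 (remaining 0)
3 → bin 4 (remaining 0)
5 bins × 15 = 75; used 66; unused 9.

9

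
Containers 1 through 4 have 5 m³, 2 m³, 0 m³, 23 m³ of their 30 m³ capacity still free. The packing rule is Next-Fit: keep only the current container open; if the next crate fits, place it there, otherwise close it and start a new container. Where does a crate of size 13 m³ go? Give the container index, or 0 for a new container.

Next-Fit only looks at container 4, which has 23 m³ free.
13 m³ fits there.

4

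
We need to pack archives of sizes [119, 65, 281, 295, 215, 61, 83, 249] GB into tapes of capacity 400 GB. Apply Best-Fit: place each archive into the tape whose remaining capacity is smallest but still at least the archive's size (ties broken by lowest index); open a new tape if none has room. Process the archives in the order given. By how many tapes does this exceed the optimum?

Best-Fit: [119,65,215] [281,83] [295,61] [249] → 4 tapes.
Total size 1368 GB; any packing needs at least ⌈1368/400⌉ = 4 tapes.
So 4 is already optimal.

0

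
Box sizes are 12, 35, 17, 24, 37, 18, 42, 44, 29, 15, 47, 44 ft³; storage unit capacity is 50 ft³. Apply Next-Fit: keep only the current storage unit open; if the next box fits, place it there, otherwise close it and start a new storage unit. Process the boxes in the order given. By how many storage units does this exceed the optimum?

Next-Fit: [12,35] [17,24] [37] [18] [42] [44] [29,15] [47] [44] → 9 storage units.
Total size 364 ft³; any packing needs at least ⌈364/50⌉ = 8 storage units.
An optimal packing achieves that bound: [47] [44] [44] [42] [37,12] [35,15] [29,18] [24,17] → 8 storage units.
Excess: 9 − 8 = 1.

1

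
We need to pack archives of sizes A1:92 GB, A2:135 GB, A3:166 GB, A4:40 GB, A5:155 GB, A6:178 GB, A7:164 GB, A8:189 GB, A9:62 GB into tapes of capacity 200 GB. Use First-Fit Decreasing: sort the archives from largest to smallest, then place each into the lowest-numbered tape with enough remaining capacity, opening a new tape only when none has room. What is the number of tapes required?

Sorted descending: 189, 178, 166, 164, 155, 135, 92, 62, 40.
189 GB → tape 1 (remaining 11 GB)
178 GB → tape 2 (remaining 22 GB)
166 GB → tape 3 (remaining 34 GB)
164 GB → tape 4 (remaining 36 GB)
155 GB → tape 5 (remaining 45 GB)
135 GB → tape 6 (remaining 65 GB)
92 GB → tape 7 (remaining 108 GB)
62 GB → tape 6 (remaining 3 GB)
40 GB → tape 5 (remaining 5 GB)

7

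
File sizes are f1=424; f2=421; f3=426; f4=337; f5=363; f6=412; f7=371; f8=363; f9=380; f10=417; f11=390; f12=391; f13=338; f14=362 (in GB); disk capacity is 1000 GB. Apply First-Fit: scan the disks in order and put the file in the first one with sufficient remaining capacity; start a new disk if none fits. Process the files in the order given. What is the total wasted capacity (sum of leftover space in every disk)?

disk 1: place f1 (424 GB), 576 GB left
disk 1: place f2 (421 GB), 155 GB left
disk 2: place f3 (426 GB), 574 GB left
disk 2: place f4 (337 GB), 237 GB left
disk 3: place f5 (363 GB), 637 GB left
disk 3: place f6 (412 GB), 225 GB left
disk 4: place f7 (371 GB), 629 GB left
disk 4: place f8 (363 GB), 266 GB left
disk 5: place f9 (380 GB), 620 GB left
disk 5: place f10 (417 GB), 203 GB left
disk 6: place f11 (390 GB), 610 GB left
disk 6: place f12 (391 GB), 219 GB left
disk 7: place f13 (338 GB), 662 GB left
disk 7: place f14 (362 GB), 300 GB left
7 disks × 1000 GB = 7000 GB; used 5395 GB; unused 1605 GB.

1605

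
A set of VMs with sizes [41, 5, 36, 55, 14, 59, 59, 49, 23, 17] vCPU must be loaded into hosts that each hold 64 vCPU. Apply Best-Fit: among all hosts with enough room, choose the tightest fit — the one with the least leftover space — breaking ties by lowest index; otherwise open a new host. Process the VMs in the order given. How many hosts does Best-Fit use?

41 vCPU → host 1 (remaining 23 vCPU)
5 vCPU → host 1 (remaining 18 vCPU)
36 vCPU → host 2 (remaining 28 vCPU)
55 vCPU → host 3 (remaining 9 vCPU)
14 vCPU → host 1 (remaining 4 vCPU)
59 vCPU → host 4 (remaining 5 vCPU)
59 vCPU → host 5 (remaining 5 vCPU)
49 vCPU → host 6 (remaining 15 vCPU)
23 vCPU → host 2 (remaining 5 vCPU)
17 vCPU → host 7 (remaining 47 vCPU)

7 hosts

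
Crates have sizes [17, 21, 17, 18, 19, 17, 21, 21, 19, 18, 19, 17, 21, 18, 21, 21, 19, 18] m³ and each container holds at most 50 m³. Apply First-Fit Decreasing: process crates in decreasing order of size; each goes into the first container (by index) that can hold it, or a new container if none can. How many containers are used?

Sorted descending: 21, 21, 21, 21, 21, 21, 19, 19, 19, 19, 18, 18, 18, 18, 17, 17, 17, 17.
21 m³ → container 1 (remaining 29 m³)
21 m³ → container 1 (remaining 8 m³)
21 m³ → container 2 (remaining 29 m³)
21 m³ → container 2 (remaining 8 m³)
21 m³ → container 3 (remaining 29 m³)
21 m³ → container 3 (remaining 8 m³)
19 m³ → container 4 (remaining 31 m³)
19 m³ → container 4 (remaining 12 m³)
19 m³ → container 5 (remaining 31 m³)
19 m³ → container 5 (remaining 12 m³)
18 m³ → container 6 (remaining 32 m³)
18 m³ → container 6 (remaining 14 m³)
18 m³ → container 7 (remaining 32 m³)
18 m³ → container 7 (remaining 14 m³)
17 m³ → container 8 (remaining 33 m³)
17 m³ → container 8 (remaining 16 m³)
17 m³ → container 9 (remaining 33 m³)
17 m³ → container 9 (remaining 16 m³)
Final containers: [21,21] [21,21] [21,21] [19,19] [19,19] [18,18] [18,18] [17,17] [17,17].

9 containers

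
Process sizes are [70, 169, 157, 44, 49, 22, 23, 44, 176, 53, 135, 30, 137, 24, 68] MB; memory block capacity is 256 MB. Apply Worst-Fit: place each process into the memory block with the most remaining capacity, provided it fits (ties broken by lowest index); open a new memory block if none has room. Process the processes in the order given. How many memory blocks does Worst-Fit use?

memory block 1: place 70 MB, 186 MB left
memory block 1: place 169 MB, 17 MB left
memory block 2: place 157 MB, 99 MB left
memory block 2: place 44 MB, 55 MB left
memory block 2: place 49 MB, 6 MB left
memory block 3: place 22 MB, 234 MB left
memory block 3: place 23 MB, 211 MB left
memory block 3: place 44 MB, 167 MB left
memory block 4: place 176 MB, 80 MB left
memory block 3: place 53 MB, 114 MB left
memory block 5: place 135 MB, 121 MB left
memory block 5: place 30 MB, 91 MB left
memory block 6: place 137 MB, 119 MB left
memory block 6: place 24 MB, 95 MB left
memory block 3: place 68 MB, 46 MB left
Final memory blocks: [70,169] [157,44,49] [22,23,44,53,68] [176] [135,30] [137,24].

6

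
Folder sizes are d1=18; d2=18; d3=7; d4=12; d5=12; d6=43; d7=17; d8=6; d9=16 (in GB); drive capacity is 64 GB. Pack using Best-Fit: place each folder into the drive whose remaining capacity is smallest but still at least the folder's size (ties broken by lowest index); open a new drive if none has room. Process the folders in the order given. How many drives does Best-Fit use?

d1 (18 GB) → drive 1 (remaining 46 GB)
d2 (18 GB) → drive 1 (remaining 28 GB)
d3 (7 GB) → drive 1 (remaining 21 GB)
d4 (12 GB) → drive 1 (remaining 9 GB)
d5 (12 GB) → drive 2 (remaining 52 GB)
d6 (43 GB) → drive 2 (remaining 9 GB)
d7 (17 GB) → drive 3 (remaining 47 GB)
d8 (6 GB) → drive 1 (remaining 3 GB)
d9 (16 GB) → drive 3 (remaining 31 GB)

3 drives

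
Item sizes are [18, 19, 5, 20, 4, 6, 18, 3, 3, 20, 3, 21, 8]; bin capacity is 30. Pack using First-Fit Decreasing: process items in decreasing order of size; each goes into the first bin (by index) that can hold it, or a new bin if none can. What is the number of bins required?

6

Sorted descending: 21, 20, 20, 19, 18, 18, 8, 6, 5, 4, 3, 3, 3.
Put 21 in bin 1; 9 remain.
Put 20 in bin 2; 10 remain.
Put 20 in bin 3; 10 remain.
Put 19 in bin 4; 11 remain.
Put 18 in bin 5; 12 remain.
Put 18 in bin 6; 12 remain.
Put 8 in bin 1; 1 remain.
Put 6 in bin 2; 4 remain.
Put 5 in bin 3; 5 remain.
Put 4 in bin 2; 0 remain.
Put 3 in bin 3; 2 remain.
Put 3 in bin 4; 8 remain.
Put 3 in bin 4; 5 remain.
Final bins: [21,8] [20,6,4] [20,5,3] [19,3,3] [18] [18].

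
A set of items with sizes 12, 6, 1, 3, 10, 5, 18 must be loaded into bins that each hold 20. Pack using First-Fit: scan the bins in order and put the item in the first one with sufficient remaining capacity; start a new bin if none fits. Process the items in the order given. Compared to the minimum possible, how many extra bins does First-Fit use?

First-Fit: [12,6,1] [3,10,5] [18] → 3 bins.
Total size 55; any packing needs at least ⌈55/20⌉ = 3 bins.
So 3 is already optimal.

0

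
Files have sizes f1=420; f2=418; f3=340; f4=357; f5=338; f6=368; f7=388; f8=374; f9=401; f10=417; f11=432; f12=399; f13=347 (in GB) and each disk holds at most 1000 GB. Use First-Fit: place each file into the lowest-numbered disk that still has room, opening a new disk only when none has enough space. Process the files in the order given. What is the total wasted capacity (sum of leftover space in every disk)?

2001

Put f1 (420 GB) in disk 1; 580 GB remain.
Put f2 (418 GB) in disk 1; 162 GB remain.
Put f3 (340 GB) in disk 2; 660 GB remain.
Put f4 (357 GB) in disk 2; 303 GB remain.
Put f5 (338 GB) in disk 3; 662 GB remain.
Put f6 (368 GB) in disk 3; 294 GB remain.
Put f7 (388 GB) in disk 4; 612 GB remain.
Put f8 (374 GB) in disk 4; 238 GB remain.
Put f9 (401 GB) in disk 5; 599 GB remain.
Put f10 (417 GB) in disk 5; 182 GB remain.
Put f11 (432 GB) in disk 6; 568 GB remain.
Put f12 (399 GB) in disk 6; 169 GB remain.
Put f13 (347 GB) in disk 7; 653 GB remain.
7 disks × 1000 GB = 7000 GB; used 4999 GB; unused 2001 GB.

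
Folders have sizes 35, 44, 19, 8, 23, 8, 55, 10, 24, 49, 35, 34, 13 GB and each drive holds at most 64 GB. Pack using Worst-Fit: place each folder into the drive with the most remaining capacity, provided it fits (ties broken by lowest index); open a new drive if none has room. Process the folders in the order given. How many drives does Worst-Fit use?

7

drive 1: place 35 GB, 29 GB left
drive 2: place 44 GB, 20 GB left
drive 1: place 19 GB, 10 GB left
drive 2: place 8 GB, 12 GB left
drive 3: place 23 GB, 41 GB left
drive 3: place 8 GB, 33 GB left
drive 4: place 55 GB, 9 GB left
drive 3: place 10 GB, 23 GB left
drive 5: place 24 GB, 40 GB left
drive 6: place 49 GB, 15 GB left
drive 5: place 35 GB, 5 GB left
drive 7: place 34 GB, 30 GB left
drive 7: place 13 GB, 17 GB left
Final drives: [35,19] [44,8] [23,8,10] [55] [24,35] [49] [34,13].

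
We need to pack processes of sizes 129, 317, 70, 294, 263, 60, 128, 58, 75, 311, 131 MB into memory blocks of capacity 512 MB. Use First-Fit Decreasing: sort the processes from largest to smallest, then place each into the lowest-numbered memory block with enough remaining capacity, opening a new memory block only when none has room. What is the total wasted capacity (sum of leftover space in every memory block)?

Sorted descending: 317, 311, 294, 263, 131, 129, 128, 75, 70, 60, 58.
317 MB → memory block 1 (remaining 195 MB)
311 MB → memory block 2 (remaining 201 MB)
294 MB → memory block 3 (remaining 218 MB)
263 MB → memory block 4 (remaining 249 MB)
131 MB → memory block 1 (remaining 64 MB)
129 MB → memory block 2 (remaining 72 MB)
128 MB → memory block 3 (remaining 90 MB)
75 MB → memory block 3 (remaining 15 MB)
70 MB → memory block 2 (remaining 2 MB)
60 MB → memory block 1 (remaining 4 MB)
58 MB → memory block 4 (remaining 191 MB)
4 memory blocks × 512 MB = 2048 MB; used 1836 MB; unused 212 MB.

212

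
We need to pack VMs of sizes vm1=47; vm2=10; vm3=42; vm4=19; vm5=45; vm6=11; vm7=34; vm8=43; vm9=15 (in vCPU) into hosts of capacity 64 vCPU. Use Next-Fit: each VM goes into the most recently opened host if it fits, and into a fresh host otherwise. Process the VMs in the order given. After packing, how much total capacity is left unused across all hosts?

vm1 (47 vCPU) → host 1 (remaining 17 vCPU)
vm2 (10 vCPU) → host 1 (remaining 7 vCPU)
vm3 (42 vCPU) → host 2 (remaining 22 vCPU)
vm4 (19 vCPU) → host 2 (remaining 3 vCPU)
vm5 (45 vCPU) → host 3 (remaining 19 vCPU)
vm6 (11 vCPU) → host 3 (remaining 8 vCPU)
vm7 (34 vCPU) → host 4 (remaining 30 vCPU)
vm8 (43 vCPU) → host 5 (remaining 21 vCPU)
vm9 (15 vCPU) → host 5 (remaining 6 vCPU)
5 hosts × 64 vCPU = 320 vCPU; used 266 vCPU; unused 54 vCPU.

54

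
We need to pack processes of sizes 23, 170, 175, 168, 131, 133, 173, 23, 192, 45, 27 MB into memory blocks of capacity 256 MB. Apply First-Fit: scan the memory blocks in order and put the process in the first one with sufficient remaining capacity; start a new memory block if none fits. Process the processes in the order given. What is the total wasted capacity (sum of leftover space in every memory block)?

532

memory block 1: place 23 MB, 233 MB left
memory block 1: place 170 MB, 63 MB left
memory block 2: place 175 MB, 81 MB left
memory block 3: place 168 MB, 88 MB left
memory block 4: place 131 MB, 125 MB left
memory block 5: place 133 MB, 123 MB left
memory block 6: place 173 MB, 83 MB left
memory block 1: place 23 MB, 40 MB left
memory block 7: place 192 MB, 64 MB left
memory block 2: place 45 MB, 36 MB left
memory block 1: place 27 MB, 13 MB left
7 memory blocks × 256 MB = 1792 MB; used 1260 MB; unused 532 MB.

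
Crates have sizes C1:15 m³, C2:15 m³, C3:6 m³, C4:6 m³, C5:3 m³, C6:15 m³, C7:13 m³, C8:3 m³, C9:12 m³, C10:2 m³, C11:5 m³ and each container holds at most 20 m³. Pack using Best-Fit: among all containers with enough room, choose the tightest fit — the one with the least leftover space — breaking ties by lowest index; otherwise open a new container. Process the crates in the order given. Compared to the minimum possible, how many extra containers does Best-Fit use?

Best-Fit: [15,3,2] [15,3] [6,6] [15,5] [13] [12] → 6 containers.
Total size 95 m³; any packing needs at least ⌈95/20⌉ = 5 containers.
An optimal packing achieves that bound: [15,5] [15,3,2] [15,3] [13,6] [12,6] → 5 containers.
Excess: 6 − 5 = 1.

1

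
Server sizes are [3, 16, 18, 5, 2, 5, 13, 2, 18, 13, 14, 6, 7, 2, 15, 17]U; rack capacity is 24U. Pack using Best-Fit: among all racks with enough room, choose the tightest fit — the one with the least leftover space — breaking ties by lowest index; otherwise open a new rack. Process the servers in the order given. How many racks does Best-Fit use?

8

Put 3U in rack 1; 21U remain.
Put 16U in rack 1; 5U remain.
Put 18U in rack 2; 6U remain.
Put 5U in rack 1; 0U remain.
Put 2U in rack 2; 4U remain.
Put 5U in rack 3; 19U remain.
Put 13U in rack 3; 6U remain.
Put 2U in rack 2; 2U remain.
Put 18U in rack 4; 6U remain.
Put 13U in rack 5; 11U remain.
Put 14U in rack 6; 10U remain.
Put 6U in rack 3; 0U remain.
Put 7U in rack 6; 3U remain.
Put 2U in rack 2; 0U remain.
Put 15U in rack 7; 9U remain.
Put 17U in rack 8; 7U remain.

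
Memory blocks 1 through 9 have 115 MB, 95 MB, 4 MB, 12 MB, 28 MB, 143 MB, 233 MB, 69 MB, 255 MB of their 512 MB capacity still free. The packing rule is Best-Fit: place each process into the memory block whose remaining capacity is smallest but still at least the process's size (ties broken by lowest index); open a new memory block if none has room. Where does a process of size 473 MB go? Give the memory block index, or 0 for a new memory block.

0

No memory block has ≥ 473 MB free, so a new memory block is opened.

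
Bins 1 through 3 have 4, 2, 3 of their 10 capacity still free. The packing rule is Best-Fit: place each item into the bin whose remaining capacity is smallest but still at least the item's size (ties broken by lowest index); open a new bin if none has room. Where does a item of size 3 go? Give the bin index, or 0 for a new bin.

3

Bins with room: bin 1 (4), bin 3 (3).
Tightest fit is bin 3 with 3 free.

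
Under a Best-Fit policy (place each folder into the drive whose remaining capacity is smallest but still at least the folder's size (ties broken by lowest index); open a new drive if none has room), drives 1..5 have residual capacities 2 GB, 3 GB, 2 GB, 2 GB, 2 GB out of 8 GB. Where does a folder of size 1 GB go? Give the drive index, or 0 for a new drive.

1

Drives with room: drive 1 (2 GB), drive 2 (3 GB), drive 3 (2 GB), drive 4 (2 GB), drive 5 (2 GB).
Tightest fit is drive 1 with 2 GB free.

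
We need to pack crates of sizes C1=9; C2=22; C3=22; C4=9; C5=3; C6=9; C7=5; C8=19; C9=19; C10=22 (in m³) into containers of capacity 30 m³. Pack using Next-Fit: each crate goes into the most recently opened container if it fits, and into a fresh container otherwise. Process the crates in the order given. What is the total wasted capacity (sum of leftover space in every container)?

71

Put C1 (9 m³) in container 1; 21 m³ remain.
Put C2 (22 m³) in container 2; 8 m³ remain.
Put C3 (22 m³) in container 3; 8 m³ remain.
Put C4 (9 m³) in container 4; 21 m³ remain.
Put C5 (3 m³) in container 4; 18 m³ remain.
Put C6 (9 m³) in container 4; 9 m³ remain.
Put C7 (5 m³) in container 4; 4 m³ remain.
Put C8 (19 m³) in container 5; 11 m³ remain.
Put C9 (19 m³) in container 6; 11 m³ remain.
Put C10 (22 m³) in container 7; 8 m³ remain.
7 containers × 30 m³ = 210 m³; used 139 m³; unused 71 m³.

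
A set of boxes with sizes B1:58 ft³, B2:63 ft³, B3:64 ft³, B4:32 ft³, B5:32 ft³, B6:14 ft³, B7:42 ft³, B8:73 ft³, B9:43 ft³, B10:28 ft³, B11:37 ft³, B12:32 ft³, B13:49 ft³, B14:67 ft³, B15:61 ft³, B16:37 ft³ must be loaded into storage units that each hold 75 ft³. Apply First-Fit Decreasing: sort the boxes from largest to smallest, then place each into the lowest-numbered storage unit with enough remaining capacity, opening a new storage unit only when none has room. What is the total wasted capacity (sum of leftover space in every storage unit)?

93

Sorted descending: 73, 67, 64, 63, 61, 58, 49, 43, 42, 37, 37, 32, 32, 32, 28, 14.
storage unit 1: place 73 ft³, 2 ft³ left
storage unit 2: place 67 ft³, 8 ft³ left
storage unit 3: place 64 ft³, 11 ft³ left
storage unit 4: place 63 ft³, 12 ft³ left
storage unit 5: place 61 ft³, 14 ft³ left
storage unit 6: place 58 ft³, 17 ft³ left
storage unit 7: place 49 ft³, 26 ft³ left
storage unit 8: place 43 ft³, 32 ft³ left
storage unit 9: place 42 ft³, 33 ft³ left
storage unit 10: place 37 ft³, 38 ft³ left
storage unit 10: place 37 ft³, 1 ft³ left
storage unit 8: place 32 ft³, 0 ft³ left
storage unit 9: place 32 ft³, 1 ft³ left
storage unit 11: place 32 ft³, 43 ft³ left
storage unit 11: place 28 ft³, 15 ft³ left
storage unit 5: place 14 ft³, 0 ft³ left
11 storage units × 75 ft³ = 825 ft³; used 732 ft³; unused 93 ft³.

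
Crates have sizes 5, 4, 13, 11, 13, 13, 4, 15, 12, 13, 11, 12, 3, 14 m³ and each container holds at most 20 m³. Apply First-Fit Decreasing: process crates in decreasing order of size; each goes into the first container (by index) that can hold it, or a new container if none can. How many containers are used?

10

Sorted descending: 15, 14, 13, 13, 13, 13, 12, 12, 11, 11, 5, 4, 4, 3.
container 1: place 15 m³, 5 m³ left
container 2: place 14 m³, 6 m³ left
container 3: place 13 m³, 7 m³ left
container 4: place 13 m³, 7 m³ left
container 5: place 13 m³, 7 m³ left
container 6: place 13 m³, 7 m³ left
container 7: place 12 m³, 8 m³ left
container 8: place 12 m³, 8 m³ left
container 9: place 11 m³, 9 m³ left
container 10: place 11 m³, 9 m³ left
container 1: place 5 m³, 0 m³ left
container 2: place 4 m³, 2 m³ left
container 3: place 4 m³, 3 m³ left
container 3: place 3 m³, 0 m³ left
Final containers: [15,5] [14,4] [13,4,3] [13] [13] [13] [12] [12] [11] [11].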